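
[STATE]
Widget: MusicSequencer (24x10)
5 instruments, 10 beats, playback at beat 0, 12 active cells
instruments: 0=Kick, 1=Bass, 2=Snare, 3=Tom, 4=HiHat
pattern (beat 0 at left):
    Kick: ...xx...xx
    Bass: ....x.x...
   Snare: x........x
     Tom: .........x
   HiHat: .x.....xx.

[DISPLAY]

      ▼123456789        
  Kick···██···██        
  Bass····█·█···        
 Snare█········█        
   Tom·········█        
 HiHat·█·····██·        
                        
                        
                        
                        


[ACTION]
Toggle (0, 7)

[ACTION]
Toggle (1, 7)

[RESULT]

      ▼123456789        
  Kick···██··███        
  Bass····█·██··        
 Snare█········█        
   Tom·········█        
 HiHat·█·····██·        
                        
                        
                        
                        


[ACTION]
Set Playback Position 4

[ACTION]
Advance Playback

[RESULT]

      01234▼6789        
  Kick···██··███        
  Bass····█·██··        
 Snare█········█        
   Tom·········█        
 HiHat·█·····██·        
                        
                        
                        
                        


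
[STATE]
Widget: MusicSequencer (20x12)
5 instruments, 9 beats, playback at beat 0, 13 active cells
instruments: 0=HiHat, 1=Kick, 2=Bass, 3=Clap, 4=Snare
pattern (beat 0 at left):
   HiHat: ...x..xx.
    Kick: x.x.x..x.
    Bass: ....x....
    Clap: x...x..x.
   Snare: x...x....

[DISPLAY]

      ▼12345678     
 HiHat···█··██·     
  Kick█·█·█··█·     
  Bass····█····     
  Clap█···█··█·     
 Snare█···█····     
                    
                    
                    
                    
                    
                    


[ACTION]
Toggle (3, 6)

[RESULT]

      ▼12345678     
 HiHat···█··██·     
  Kick█·█·█··█·     
  Bass····█····     
  Clap█···█·██·     
 Snare█···█····     
                    
                    
                    
                    
                    
                    


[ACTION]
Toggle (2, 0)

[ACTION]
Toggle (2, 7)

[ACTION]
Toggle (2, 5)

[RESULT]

      ▼12345678     
 HiHat···█··██·     
  Kick█·█·█··█·     
  Bass█···██·█·     
  Clap█···█·██·     
 Snare█···█····     
                    
                    
                    
                    
                    
                    


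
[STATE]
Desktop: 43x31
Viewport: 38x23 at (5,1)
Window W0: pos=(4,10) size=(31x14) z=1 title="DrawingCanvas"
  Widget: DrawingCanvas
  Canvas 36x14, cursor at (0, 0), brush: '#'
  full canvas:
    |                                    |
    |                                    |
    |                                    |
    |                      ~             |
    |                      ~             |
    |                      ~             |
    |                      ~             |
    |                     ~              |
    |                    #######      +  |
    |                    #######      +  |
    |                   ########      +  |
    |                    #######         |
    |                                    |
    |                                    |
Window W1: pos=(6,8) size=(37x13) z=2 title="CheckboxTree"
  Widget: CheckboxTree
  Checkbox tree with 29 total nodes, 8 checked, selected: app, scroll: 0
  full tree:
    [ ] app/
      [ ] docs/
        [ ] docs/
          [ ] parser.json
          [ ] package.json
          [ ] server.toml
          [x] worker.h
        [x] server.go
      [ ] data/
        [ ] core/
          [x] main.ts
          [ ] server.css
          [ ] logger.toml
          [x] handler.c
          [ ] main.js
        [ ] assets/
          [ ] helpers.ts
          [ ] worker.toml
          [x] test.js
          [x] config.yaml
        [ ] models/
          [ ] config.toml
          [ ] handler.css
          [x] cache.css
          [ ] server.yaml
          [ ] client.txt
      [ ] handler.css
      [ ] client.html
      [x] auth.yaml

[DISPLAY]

                                      
                                      
                                      
                                      
                                      
                                      
                                      
 ┏━━━━━━━━━━━━━━━━━━━━━━━━━━━━━━━━━━━┓
 ┃ CheckboxTree                      ┃
━┠───────────────────────────────────┨
 ┃>[-] app/                          ┃
─┃   [-] docs/                       ┃
+┃     [-] docs/                     ┃
 ┃       [ ] parser.json             ┃
 ┃       [ ] package.json            ┃
 ┃       [ ] server.toml             ┃
 ┃       [x] worker.h                ┃
 ┃     [x] server.go                 ┃
 ┃   [-] data/                       ┃
 ┗━━━━━━━━━━━━━━━━━━━━━━━━━━━━━━━━━━━┛
                    #######  ┃        
                    #######  ┃        
━━━━━━━━━━━━━━━━━━━━━━━━━━━━━┛        


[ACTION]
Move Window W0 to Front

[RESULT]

                                      
                                      
                                      
                                      
                                      
                                      
                                      
 ┏━━━━━━━━━━━━━━━━━━━━━━━━━━━━━━━━━━━┓
 ┃ CheckboxTree                      ┃
━━━━━━━━━━━━━━━━━━━━━━━━━━━━━┓───────┨
 DrawingCanvas               ┃       ┃
─────────────────────────────┨       ┃
+                            ┃       ┃
                             ┃       ┃
                             ┃       ┃
                      ~      ┃       ┃
                      ~      ┃       ┃
                      ~      ┃       ┃
                      ~      ┃       ┃
                     ~       ┃━━━━━━━┛
                    #######  ┃        
                    #######  ┃        
━━━━━━━━━━━━━━━━━━━━━━━━━━━━━┛        


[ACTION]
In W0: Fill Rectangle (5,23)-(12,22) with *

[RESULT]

                                      
                                      
                                      
                                      
                                      
                                      
                                      
 ┏━━━━━━━━━━━━━━━━━━━━━━━━━━━━━━━━━━━┓
 ┃ CheckboxTree                      ┃
━━━━━━━━━━━━━━━━━━━━━━━━━━━━━┓───────┨
 DrawingCanvas               ┃       ┃
─────────────────────────────┨       ┃
+                            ┃       ┃
                             ┃       ┃
                             ┃       ┃
                      ~      ┃       ┃
                      ~      ┃       ┃
                      **     ┃       ┃
                      **     ┃       ┃
                     ~**     ┃━━━━━━━┛
                    ##**###  ┃        
                    ##**###  ┃        
━━━━━━━━━━━━━━━━━━━━━━━━━━━━━┛        


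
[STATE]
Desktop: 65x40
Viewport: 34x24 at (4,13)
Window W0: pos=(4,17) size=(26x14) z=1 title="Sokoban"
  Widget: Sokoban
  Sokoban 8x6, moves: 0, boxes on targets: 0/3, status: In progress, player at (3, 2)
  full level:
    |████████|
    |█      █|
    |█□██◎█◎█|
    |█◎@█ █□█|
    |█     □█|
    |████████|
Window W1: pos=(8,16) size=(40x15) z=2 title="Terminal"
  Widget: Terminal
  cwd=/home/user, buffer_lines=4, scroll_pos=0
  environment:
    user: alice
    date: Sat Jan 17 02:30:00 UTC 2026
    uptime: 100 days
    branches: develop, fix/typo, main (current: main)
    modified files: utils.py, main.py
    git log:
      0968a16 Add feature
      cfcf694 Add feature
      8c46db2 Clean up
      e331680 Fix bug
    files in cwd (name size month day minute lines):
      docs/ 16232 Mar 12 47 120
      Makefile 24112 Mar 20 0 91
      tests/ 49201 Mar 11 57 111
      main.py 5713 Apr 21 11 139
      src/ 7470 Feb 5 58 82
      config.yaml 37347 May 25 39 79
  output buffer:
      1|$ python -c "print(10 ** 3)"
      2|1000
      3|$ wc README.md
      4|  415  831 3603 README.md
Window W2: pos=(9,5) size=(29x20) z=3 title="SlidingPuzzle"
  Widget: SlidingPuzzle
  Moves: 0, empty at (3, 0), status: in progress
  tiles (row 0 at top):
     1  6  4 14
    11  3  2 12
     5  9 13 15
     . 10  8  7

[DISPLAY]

     ┃│  5 │  9 │ 13 │ 15 │      ┃
     ┃├────┼────┼────┼────┤      ┃
     ┃│    │ 10 │  8 │  7 │      ┃
    ┏┃└────┴────┴────┴────┘      ┃
┏━━━┃┃Moves: 0                   ┃
┃ So┠┃                           ┃
┠───┃┃                           ┃
┃███┃┃                           ┃
┃█  ┃┃                           ┃
┃█□█┃┃                           ┃
┃█◎@┃┃                           ┃
┃█  ┃┗━━━━━━━━━━━━━━━━━━━━━━━━━━━┛
┃███┃                             
┃Mov┃                             
┃   ┃                             
┃   ┃                             
┃   ┃                             
┗━━━┗━━━━━━━━━━━━━━━━━━━━━━━━━━━━━
                                  
                                  
                                  
                                  
                                  
                                  


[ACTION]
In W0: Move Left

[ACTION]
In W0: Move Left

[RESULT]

     ┃│  5 │  9 │ 13 │ 15 │      ┃
     ┃├────┼────┼────┼────┤      ┃
     ┃│    │ 10 │  8 │  7 │      ┃
    ┏┃└────┴────┴────┴────┘      ┃
┏━━━┃┃Moves: 0                   ┃
┃ So┠┃                           ┃
┠───┃┃                           ┃
┃███┃┃                           ┃
┃█  ┃┃                           ┃
┃█□█┃┃                           ┃
┃█+ ┃┃                           ┃
┃█  ┃┗━━━━━━━━━━━━━━━━━━━━━━━━━━━┛
┃███┃                             
┃Mov┃                             
┃   ┃                             
┃   ┃                             
┃   ┃                             
┗━━━┗━━━━━━━━━━━━━━━━━━━━━━━━━━━━━
                                  
                                  
                                  
                                  
                                  
                                  


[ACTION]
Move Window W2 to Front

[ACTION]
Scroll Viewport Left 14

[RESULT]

         ┃│  5 │  9 │ 13 │ 15 │   
         ┃├────┼────┼────┼────┤   
         ┃│    │ 10 │  8 │  7 │   
        ┏┃└────┴────┴────┴────┘   
    ┏━━━┃┃Moves: 0                
    ┃ So┠┃                        
    ┠───┃┃                        
    ┃███┃┃                        
    ┃█  ┃┃                        
    ┃█□█┃┃                        
    ┃█+ ┃┃                        
    ┃█  ┃┗━━━━━━━━━━━━━━━━━━━━━━━━
    ┃███┃                         
    ┃Mov┃                         
    ┃   ┃                         
    ┃   ┃                         
    ┃   ┃                         
    ┗━━━┗━━━━━━━━━━━━━━━━━━━━━━━━━
                                  
                                  
                                  
                                  
                                  
                                  


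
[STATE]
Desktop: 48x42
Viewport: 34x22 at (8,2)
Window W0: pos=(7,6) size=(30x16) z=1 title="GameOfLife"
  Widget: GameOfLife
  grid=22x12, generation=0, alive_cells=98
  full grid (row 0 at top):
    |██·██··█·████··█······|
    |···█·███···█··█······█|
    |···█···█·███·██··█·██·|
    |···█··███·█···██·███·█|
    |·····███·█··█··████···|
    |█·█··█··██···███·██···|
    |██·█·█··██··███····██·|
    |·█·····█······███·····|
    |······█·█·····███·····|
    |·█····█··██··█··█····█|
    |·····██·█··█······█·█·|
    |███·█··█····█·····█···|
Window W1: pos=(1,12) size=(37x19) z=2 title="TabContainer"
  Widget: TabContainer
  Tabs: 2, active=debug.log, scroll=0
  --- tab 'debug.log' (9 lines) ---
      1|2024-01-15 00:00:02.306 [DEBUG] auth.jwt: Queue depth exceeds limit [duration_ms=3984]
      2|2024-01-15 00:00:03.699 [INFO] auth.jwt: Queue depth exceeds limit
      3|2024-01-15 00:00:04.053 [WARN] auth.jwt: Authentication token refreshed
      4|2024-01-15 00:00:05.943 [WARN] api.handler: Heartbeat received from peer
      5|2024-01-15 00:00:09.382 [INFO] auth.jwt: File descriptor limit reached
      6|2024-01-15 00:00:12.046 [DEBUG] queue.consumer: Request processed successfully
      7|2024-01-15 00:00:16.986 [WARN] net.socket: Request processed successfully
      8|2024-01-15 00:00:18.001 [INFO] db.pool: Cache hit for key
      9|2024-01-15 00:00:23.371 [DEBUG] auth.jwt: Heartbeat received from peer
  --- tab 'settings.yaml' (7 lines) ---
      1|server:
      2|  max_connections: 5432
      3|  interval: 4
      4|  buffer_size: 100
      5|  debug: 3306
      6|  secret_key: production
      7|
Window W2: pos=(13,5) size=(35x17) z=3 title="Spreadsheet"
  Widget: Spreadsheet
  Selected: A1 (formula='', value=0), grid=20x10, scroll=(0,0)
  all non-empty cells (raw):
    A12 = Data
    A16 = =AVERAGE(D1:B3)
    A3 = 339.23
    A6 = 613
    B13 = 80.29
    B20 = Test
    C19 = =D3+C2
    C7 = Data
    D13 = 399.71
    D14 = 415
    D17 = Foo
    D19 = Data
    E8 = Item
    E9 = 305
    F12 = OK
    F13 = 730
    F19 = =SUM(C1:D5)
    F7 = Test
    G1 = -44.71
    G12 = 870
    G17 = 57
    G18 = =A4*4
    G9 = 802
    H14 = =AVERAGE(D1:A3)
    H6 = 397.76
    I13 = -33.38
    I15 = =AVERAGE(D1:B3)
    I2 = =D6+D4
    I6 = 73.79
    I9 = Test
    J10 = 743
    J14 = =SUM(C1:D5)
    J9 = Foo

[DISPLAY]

                                  
                                  
                                  
     ┏━━━━━━━━━━━━━━━━━━━━━━━━━━━━
━━━━━┃ Spreadsheet                
 Game┠────────────────────────────
─────┃A1:                         
Gen: ┃       A       B       C    
██·██┃----------------------------
···█·┃  1      [0]       0       0
━━━━━┃  2        0       0       0
ntain┃  3   339.23       0       0
─────┃  4        0       0       0
.log]┃  5        0       0       0
─────┃  6      613       0       0
1-15 ┃  7        0       0Data    
1-15 ┃  8        0       0       0
1-15 ┃  9        0       0       0
1-15 ┃ 10        0       0       0
1-15 ┗━━━━━━━━━━━━━━━━━━━━━━━━━━━━
1-15 00:00:12.046 [DEBUG] que┃    
1-15 00:00:16.986 [WARN] net.┃    


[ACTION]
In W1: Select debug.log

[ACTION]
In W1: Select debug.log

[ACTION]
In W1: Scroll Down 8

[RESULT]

                                  
                                  
                                  
     ┏━━━━━━━━━━━━━━━━━━━━━━━━━━━━
━━━━━┃ Spreadsheet                
 Game┠────────────────────────────
─────┃A1:                         
Gen: ┃       A       B       C    
██·██┃----------------------------
···█·┃  1      [0]       0       0
━━━━━┃  2        0       0       0
ntain┃  3   339.23       0       0
─────┃  4        0       0       0
.log]┃  5        0       0       0
─────┃  6      613       0       0
1-15 ┃  7        0       0Data    
     ┃  8        0       0       0
     ┃  9        0       0       0
     ┃ 10        0       0       0
     ┗━━━━━━━━━━━━━━━━━━━━━━━━━━━━
                             ┃    
                             ┃    


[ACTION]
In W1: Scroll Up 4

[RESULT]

                                  
                                  
                                  
     ┏━━━━━━━━━━━━━━━━━━━━━━━━━━━━
━━━━━┃ Spreadsheet                
 Game┠────────────────────────────
─────┃A1:                         
Gen: ┃       A       B       C    
██·██┃----------------------------
···█·┃  1      [0]       0       0
━━━━━┃  2        0       0       0
ntain┃  3   339.23       0       0
─────┃  4        0       0       0
.log]┃  5        0       0       0
─────┃  6      613       0       0
1-15 ┃  7        0       0Data    
1-15 ┃  8        0       0       0
1-15 ┃  9        0       0       0
1-15 ┃ 10        0       0       0
1-15 ┗━━━━━━━━━━━━━━━━━━━━━━━━━━━━
                             ┃    
                             ┃    


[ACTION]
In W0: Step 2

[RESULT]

                                  
                                  
                                  
     ┏━━━━━━━━━━━━━━━━━━━━━━━━━━━━
━━━━━┃ Spreadsheet                
 Game┠────────────────────────────
─────┃A1:                         
Gen: ┃       A       B       C    
··██·┃----------------------------
·····┃  1      [0]       0       0
━━━━━┃  2        0       0       0
ntain┃  3   339.23       0       0
─────┃  4        0       0       0
.log]┃  5        0       0       0
─────┃  6      613       0       0
1-15 ┃  7        0       0Data    
1-15 ┃  8        0       0       0
1-15 ┃  9        0       0       0
1-15 ┃ 10        0       0       0
1-15 ┗━━━━━━━━━━━━━━━━━━━━━━━━━━━━
                             ┃    
                             ┃    


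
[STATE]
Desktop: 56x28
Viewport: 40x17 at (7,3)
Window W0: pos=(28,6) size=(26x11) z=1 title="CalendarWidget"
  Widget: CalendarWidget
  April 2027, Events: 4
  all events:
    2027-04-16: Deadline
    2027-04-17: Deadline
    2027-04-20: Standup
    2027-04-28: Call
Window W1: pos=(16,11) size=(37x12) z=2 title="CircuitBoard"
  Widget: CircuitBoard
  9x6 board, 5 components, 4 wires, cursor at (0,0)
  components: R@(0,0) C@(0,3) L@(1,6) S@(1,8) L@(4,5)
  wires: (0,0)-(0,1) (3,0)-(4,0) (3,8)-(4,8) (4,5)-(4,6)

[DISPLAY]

                                        
                                        
                                        
                     ┏━━━━━━━━━━━━━━━━━━
                     ┃ CalendarWidget   
                     ┠──────────────────
                     ┃       April 2027 
                     ┃Mo Tu We Th Fr Sa 
         ┏━━━━━━━━━━━━━━━━━━━━━━━━━━━━━━
         ┃ CircuitBoard                 
         ┠──────────────────────────────
         ┃   0 1 2 3 4 5 6 7 8          
         ┃0  [R]─ ·       C             
         ┃                              
         ┃1                           L 
         ┃                              
         ┃2                             


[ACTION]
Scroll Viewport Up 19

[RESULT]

                                        
                                        
                                        
                                        
                                        
                                        
                     ┏━━━━━━━━━━━━━━━━━━
                     ┃ CalendarWidget   
                     ┠──────────────────
                     ┃       April 2027 
                     ┃Mo Tu We Th Fr Sa 
         ┏━━━━━━━━━━━━━━━━━━━━━━━━━━━━━━
         ┃ CircuitBoard                 
         ┠──────────────────────────────
         ┃   0 1 2 3 4 5 6 7 8          
         ┃0  [R]─ ·       C             
         ┃                              


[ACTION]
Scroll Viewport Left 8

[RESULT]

                                        
                                        
                                        
                                        
                                        
                                        
                            ┏━━━━━━━━━━━
                            ┃ CalendarWi
                            ┠───────────
                            ┃       Apri
                            ┃Mo Tu We Th
                ┏━━━━━━━━━━━━━━━━━━━━━━━
                ┃ CircuitBoard          
                ┠───────────────────────
                ┃   0 1 2 3 4 5 6 7 8   
                ┃0  [R]─ ·       C      
                ┃                       


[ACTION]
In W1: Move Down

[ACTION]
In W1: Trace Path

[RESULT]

                                        
                                        
                                        
                                        
                                        
                                        
                            ┏━━━━━━━━━━━
                            ┃ CalendarWi
                            ┠───────────
                            ┃       Apri
                            ┃Mo Tu We Th
                ┏━━━━━━━━━━━━━━━━━━━━━━━
                ┃ CircuitBoard          
                ┠───────────────────────
                ┃   0 1 2 3 4 5 6 7 8   
                ┃0   R ─ ·       C      
                ┃                       


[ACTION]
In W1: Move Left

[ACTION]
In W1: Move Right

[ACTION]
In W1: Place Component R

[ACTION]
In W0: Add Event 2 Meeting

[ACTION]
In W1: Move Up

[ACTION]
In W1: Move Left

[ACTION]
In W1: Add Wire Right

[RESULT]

                                        
                                        
                                        
                                        
                                        
                                        
                            ┏━━━━━━━━━━━
                            ┃ CalendarWi
                            ┠───────────
                            ┃       Apri
                            ┃Mo Tu We Th
                ┏━━━━━━━━━━━━━━━━━━━━━━━
                ┃ CircuitBoard          
                ┠───────────────────────
                ┃   0 1 2 3 4 5 6 7 8   
                ┃0  [R]─ ·       C      
                ┃                       


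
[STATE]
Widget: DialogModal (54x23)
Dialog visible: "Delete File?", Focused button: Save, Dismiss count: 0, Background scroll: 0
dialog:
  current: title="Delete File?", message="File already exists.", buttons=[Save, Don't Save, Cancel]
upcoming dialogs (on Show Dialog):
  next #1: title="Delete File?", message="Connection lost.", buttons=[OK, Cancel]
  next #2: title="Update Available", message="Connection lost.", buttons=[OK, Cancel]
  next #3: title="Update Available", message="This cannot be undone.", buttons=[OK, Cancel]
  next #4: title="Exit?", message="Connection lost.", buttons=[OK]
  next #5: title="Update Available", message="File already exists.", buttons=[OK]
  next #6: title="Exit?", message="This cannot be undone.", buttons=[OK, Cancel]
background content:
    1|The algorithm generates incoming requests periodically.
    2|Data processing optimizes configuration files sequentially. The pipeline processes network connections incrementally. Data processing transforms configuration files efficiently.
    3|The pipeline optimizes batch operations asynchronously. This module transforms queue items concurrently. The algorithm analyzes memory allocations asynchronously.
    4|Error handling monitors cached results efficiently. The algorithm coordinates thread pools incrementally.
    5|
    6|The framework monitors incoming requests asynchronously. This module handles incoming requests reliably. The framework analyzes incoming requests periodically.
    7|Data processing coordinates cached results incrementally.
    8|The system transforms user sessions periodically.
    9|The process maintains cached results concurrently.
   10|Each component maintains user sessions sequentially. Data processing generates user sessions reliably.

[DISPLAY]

The algorithm generates incoming requests periodically
Data processing optimizes configuration files sequenti
The pipeline optimizes batch operations asynchronously
Error handling monitors cached results efficiently. Th
                                                      
The framework monitors incoming requests asynchronousl
Data processing coordinates cached results incremental
The system transforms user sessions periodically.     
The process maintains cached results concurrently.    
Each compon┌──────────────────────────────┐entially. D
           │         Delete File?         │           
           │     File already exists.     │           
           │ [Save]  Don't Save   Cancel  │           
           └──────────────────────────────┘           
                                                      
                                                      
                                                      
                                                      
                                                      
                                                      
                                                      
                                                      
                                                      


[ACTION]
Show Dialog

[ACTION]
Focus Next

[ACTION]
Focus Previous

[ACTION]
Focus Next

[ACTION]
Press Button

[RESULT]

The algorithm generates incoming requests periodically
Data processing optimizes configuration files sequenti
The pipeline optimizes batch operations asynchronously
Error handling monitors cached results efficiently. Th
                                                      
The framework monitors incoming requests asynchronousl
Data processing coordinates cached results incremental
The system transforms user sessions periodically.     
The process maintains cached results concurrently.    
Each component maintains user sessions sequentially. D
                                                      
                                                      
                                                      
                                                      
                                                      
                                                      
                                                      
                                                      
                                                      
                                                      
                                                      
                                                      
                                                      


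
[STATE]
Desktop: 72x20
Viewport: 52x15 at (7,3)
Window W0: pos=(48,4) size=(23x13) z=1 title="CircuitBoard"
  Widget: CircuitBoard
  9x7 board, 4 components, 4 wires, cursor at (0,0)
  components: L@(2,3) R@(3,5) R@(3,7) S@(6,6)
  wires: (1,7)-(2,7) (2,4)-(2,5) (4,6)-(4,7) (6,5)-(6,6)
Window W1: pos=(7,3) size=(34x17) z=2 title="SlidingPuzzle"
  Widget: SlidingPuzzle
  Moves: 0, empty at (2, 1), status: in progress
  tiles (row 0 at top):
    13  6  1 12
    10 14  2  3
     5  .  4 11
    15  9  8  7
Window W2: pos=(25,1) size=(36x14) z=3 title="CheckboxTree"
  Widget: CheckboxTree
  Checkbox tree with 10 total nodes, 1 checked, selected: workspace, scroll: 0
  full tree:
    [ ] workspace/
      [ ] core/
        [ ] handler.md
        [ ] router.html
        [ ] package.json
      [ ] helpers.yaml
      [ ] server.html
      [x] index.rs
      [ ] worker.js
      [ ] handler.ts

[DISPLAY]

┏━━━━━━━━━━━━━━━━━┠─────────────────────────────────
┃ SlidingPuzzle   ┃>[-] workspace/                  
┠─────────────────┃   [ ] core/                     
┃┌────┬────┬────┬─┃     [ ] handler.md              
┃│ 13 │  6 │  1 │ ┃     [ ] router.html             
┃├────┼────┼────┼─┃     [ ] package.json            
┃│ 10 │ 14 │  2 │ ┃   [ ] helpers.yaml              
┃├────┼────┼────┼─┃   [ ] server.html               
┃│  5 │    │  4 │ ┃   [x] index.rs                  
┃├────┼────┼────┼─┃   [ ] worker.js                 
┃│ 15 │  9 │  8 │ ┃   [ ] handler.ts                
┃└────┴────┴────┴─┗━━━━━━━━━━━━━━━━━━━━━━━━━━━━━━━━━
┃Moves: 0                        ┃       ┃          
┃                                ┃       ┗━━━━━━━━━━
┃                                ┃                  


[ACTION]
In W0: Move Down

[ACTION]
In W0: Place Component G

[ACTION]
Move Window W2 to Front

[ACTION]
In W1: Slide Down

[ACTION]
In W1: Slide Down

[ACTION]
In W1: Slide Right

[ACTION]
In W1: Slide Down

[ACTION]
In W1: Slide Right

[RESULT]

┏━━━━━━━━━━━━━━━━━┠─────────────────────────────────
┃ SlidingPuzzle   ┃>[-] workspace/                  
┠─────────────────┃   [ ] core/                     
┃┌────┬────┬────┬─┃     [ ] handler.md              
┃│    │ 13 │  1 │ ┃     [ ] router.html             
┃├────┼────┼────┼─┃     [ ] package.json            
┃│ 10 │  6 │  2 │ ┃   [ ] helpers.yaml              
┃├────┼────┼────┼─┃   [ ] server.html               
┃│  5 │ 14 │  4 │ ┃   [x] index.rs                  
┃├────┼────┼────┼─┃   [ ] worker.js                 
┃│ 15 │  9 │  8 │ ┃   [ ] handler.ts                
┃└────┴────┴────┴─┗━━━━━━━━━━━━━━━━━━━━━━━━━━━━━━━━━
┃Moves: 3                        ┃       ┃          
┃                                ┃       ┗━━━━━━━━━━
┃                                ┃                  


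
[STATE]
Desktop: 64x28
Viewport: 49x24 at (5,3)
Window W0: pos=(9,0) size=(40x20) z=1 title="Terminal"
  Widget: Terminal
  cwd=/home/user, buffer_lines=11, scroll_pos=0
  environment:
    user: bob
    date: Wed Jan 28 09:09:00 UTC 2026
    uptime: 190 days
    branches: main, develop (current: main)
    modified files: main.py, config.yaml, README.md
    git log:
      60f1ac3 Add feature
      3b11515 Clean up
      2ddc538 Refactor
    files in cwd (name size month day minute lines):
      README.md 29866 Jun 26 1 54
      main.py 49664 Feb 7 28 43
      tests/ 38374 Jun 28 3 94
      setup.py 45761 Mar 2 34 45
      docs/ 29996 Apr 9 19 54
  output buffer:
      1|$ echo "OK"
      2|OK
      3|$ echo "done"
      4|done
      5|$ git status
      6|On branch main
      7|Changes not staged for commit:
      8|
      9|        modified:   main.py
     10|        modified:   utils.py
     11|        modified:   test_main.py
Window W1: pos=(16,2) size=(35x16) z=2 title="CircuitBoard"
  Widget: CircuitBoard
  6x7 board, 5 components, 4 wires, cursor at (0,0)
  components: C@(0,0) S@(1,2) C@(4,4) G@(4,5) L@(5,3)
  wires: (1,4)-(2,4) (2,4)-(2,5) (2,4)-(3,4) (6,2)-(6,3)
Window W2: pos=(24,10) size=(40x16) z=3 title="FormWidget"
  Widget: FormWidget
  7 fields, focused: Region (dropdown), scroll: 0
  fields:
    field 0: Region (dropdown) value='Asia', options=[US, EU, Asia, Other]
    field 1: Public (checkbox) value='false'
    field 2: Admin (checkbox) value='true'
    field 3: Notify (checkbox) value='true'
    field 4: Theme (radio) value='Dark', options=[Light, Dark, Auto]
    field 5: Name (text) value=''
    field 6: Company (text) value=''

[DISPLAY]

    ┃$ echo┃ CircuitBoard                    ┃   
    ┃OK    ┠─────────────────────────────────┨   
    ┃$ echo┃   0 1 2 3 4 5                   ┃   
    ┃done  ┃0  [C]                           ┃   
    ┃$ git ┃                                 ┃   
    ┃On bra┃1           S       ·            ┃   
    ┃Change┃                    │            ┃   
    ┃      ┃2      ┏━━━━━━━━━━━━━━━━━━━━━━━━━━━━━
    ┃      ┃       ┃ FormWidget                  
    ┃      ┃3      ┠─────────────────────────────
    ┃      ┃       ┃> Region:     [Asia          
    ┃$ █   ┃4      ┃  Public:     [ ]            
    ┃      ┃       ┃  Admin:      [x]            
    ┃      ┃5      ┃  Notify:     [x]            
    ┃      ┗━━━━━━━┃  Theme:      ( ) Light  (●) 
    ┃              ┃  Name:       [              
    ┗━━━━━━━━━━━━━━┃  Company:    [              
                   ┃                             
                   ┃                             
                   ┃                             
                   ┃                             
                   ┃                             
                   ┗━━━━━━━━━━━━━━━━━━━━━━━━━━━━━
                                                 


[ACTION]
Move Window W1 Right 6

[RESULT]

    ┃$ echo "OK" ┃ CircuitBoard                  
    ┃OK          ┠───────────────────────────────
    ┃$ echo "done┃   0 1 2 3 4 5                 
    ┃done        ┃0  [C]                         
    ┃$ git status┃                               
    ┃On branch ma┃1           S       ·          
    ┃Changes not ┃                    │          
    ┃            ┃2┏━━━━━━━━━━━━━━━━━━━━━━━━━━━━━
    ┃        modi┃ ┃ FormWidget                  
    ┃        modi┃3┠─────────────────────────────
    ┃        modi┃ ┃> Region:     [Asia          
    ┃$ █         ┃4┃  Public:     [ ]            
    ┃            ┃ ┃  Admin:      [x]            
    ┃            ┃5┃  Notify:     [x]            
    ┃            ┗━┃  Theme:      ( ) Light  (●) 
    ┃              ┃  Name:       [              
    ┗━━━━━━━━━━━━━━┃  Company:    [              
                   ┃                             
                   ┃                             
                   ┃                             
                   ┃                             
                   ┃                             
                   ┗━━━━━━━━━━━━━━━━━━━━━━━━━━━━━
                                                 


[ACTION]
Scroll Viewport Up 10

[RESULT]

    ┏━━━━━━━━━━━━━━━━━━━━━━━━━━━━━━━━━━━━━━┓     
    ┃ Terminal                             ┃     
    ┠────────────┏━━━━━━━━━━━━━━━━━━━━━━━━━━━━━━━
    ┃$ echo "OK" ┃ CircuitBoard                  
    ┃OK          ┠───────────────────────────────
    ┃$ echo "done┃   0 1 2 3 4 5                 
    ┃done        ┃0  [C]                         
    ┃$ git status┃                               
    ┃On branch ma┃1           S       ·          
    ┃Changes not ┃                    │          
    ┃            ┃2┏━━━━━━━━━━━━━━━━━━━━━━━━━━━━━
    ┃        modi┃ ┃ FormWidget                  
    ┃        modi┃3┠─────────────────────────────
    ┃        modi┃ ┃> Region:     [Asia          
    ┃$ █         ┃4┃  Public:     [ ]            
    ┃            ┃ ┃  Admin:      [x]            
    ┃            ┃5┃  Notify:     [x]            
    ┃            ┗━┃  Theme:      ( ) Light  (●) 
    ┃              ┃  Name:       [              
    ┗━━━━━━━━━━━━━━┃  Company:    [              
                   ┃                             
                   ┃                             
                   ┃                             
                   ┃                             


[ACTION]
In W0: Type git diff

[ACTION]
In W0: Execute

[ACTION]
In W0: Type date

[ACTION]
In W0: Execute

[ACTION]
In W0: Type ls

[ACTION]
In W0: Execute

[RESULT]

    ┏━━━━━━━━━━━━━━━━━━━━━━━━━━━━━━━━━━━━━━┓     
    ┃ Terminal                             ┃     
    ┠────────────┏━━━━━━━━━━━━━━━━━━━━━━━━━━━━━━━
    ┃            ┃ CircuitBoard                  
    ┃        modi┠───────────────────────────────
    ┃        modi┃   0 1 2 3 4 5                 
    ┃        modi┃0  [C]                         
    ┃$ git diff  ┃                               
    ┃diff --git a┃1           S       ·          
    ┃--- a/main.p┃                    │          
    ┃+++ b/main.p┃2┏━━━━━━━━━━━━━━━━━━━━━━━━━━━━━
    ┃@@ -1,3 +1,4┃ ┃ FormWidget                  
    ┃+# updated  ┃3┠─────────────────────────────
    ┃ import sys ┃ ┃> Region:     [Asia          
    ┃$ date      ┃4┃  Public:     [ ]            
    ┃Wed Jan 28 0┃ ┃  Admin:      [x]            
    ┃$ ls        ┃5┃  Notify:     [x]            
    ┃README.md  m┗━┃  Theme:      ( ) Light  (●) 
    ┃$ █           ┃  Name:       [              
    ┗━━━━━━━━━━━━━━┃  Company:    [              
                   ┃                             
                   ┃                             
                   ┃                             
                   ┃                             
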